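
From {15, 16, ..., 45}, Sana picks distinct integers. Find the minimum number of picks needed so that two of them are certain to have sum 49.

22

Two chosen integers sum to 49 exactly when both halves of some pair {x, 49−x} with 15 ≤ x ≤ 49−x ≤ 34 are chosen — 10 such pairs.
The remaining 11 elements (those with no distinct partner in range) can never complete a 49-sum, so the worst case takes all of them and one from each pair: 11 + 10 = 21.
By the pigeonhole principle, the 22nd integer has to be the second member of some pair, so 21 + 1 = 22.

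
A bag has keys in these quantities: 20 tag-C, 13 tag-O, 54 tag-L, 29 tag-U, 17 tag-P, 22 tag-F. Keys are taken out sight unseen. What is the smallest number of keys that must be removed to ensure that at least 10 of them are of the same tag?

55

An adversary could hand out at most 9 keys per tag: 9 + 9 + 9 + 9 + 9 + 9 = 54 keys and still no tag has 10.
One more key lands in a tag already at 9, so 55 draws are enough and 54 are not.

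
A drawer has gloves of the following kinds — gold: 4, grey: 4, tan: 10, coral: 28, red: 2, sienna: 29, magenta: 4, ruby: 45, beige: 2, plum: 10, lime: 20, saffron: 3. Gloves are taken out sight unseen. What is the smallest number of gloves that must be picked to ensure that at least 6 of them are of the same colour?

By the pigeonhole principle, the 12 colours are the holes; the gloves drawn are the pigeons.
To avoid 6 of any one colour, the worst case takes at most 5 of each colour, or every glove of a colour that has fewer than 5.
That gives 4 + 4 + 5 + 5 + 2 + 5 + 4 + 5 + 2 + 5 + 5 + 3 = 49 gloves with no colour reaching 6.
The next glove forces some colour to 6, so 49 + 1 = 50.

50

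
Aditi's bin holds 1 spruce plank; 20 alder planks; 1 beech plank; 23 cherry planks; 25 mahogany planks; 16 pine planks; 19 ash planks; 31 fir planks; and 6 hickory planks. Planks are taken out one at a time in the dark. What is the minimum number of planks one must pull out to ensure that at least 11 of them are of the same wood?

An adversary could hand out at most 10 planks per wood (spruce, beech, hickory run out sooner): 1 + 10 + 1 + 10 + 10 + 10 + 10 + 10 + 6 = 68 planks and still no wood has 11.
By pigeonhole, one more plank lands in a wood already at 10, so 69 draws are enough and 68 are not.

69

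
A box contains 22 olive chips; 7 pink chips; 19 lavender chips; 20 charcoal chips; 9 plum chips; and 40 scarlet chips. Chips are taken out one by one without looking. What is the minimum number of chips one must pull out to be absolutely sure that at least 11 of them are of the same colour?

57

Put each drawn chip into a box by colour. The largest draw with every box below 11 takes min(count, 10) from each colour; colours with fewer than 10 contribute all they have.
Σ min(cᵢ, 10) = 10 + 7 + 10 + 10 + 9 + 10 = 56.
Draw number 56 + 1 = 57 must push one box to 11.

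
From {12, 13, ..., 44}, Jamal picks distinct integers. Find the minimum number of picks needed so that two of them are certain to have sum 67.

23

A set avoiding the sum 67 can contain at most one of each pair {x, 67−x}, plus the 11 elements whose complement lies outside the range.
The integers 12, …, 33 (22 of them) are such a set: any two sum to at least 12+13 = 25 and at most 32+33 = 65 < 67.
Pigeonhole: any 23rd integer completes one of the 11 pairs, so 23 choices force a sum of 67.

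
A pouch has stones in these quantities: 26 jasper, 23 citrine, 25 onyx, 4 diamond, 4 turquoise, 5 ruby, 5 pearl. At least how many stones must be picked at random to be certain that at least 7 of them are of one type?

An adversary could hand out at most 6 stones per type (4 types run out sooner): 6 + 6 + 6 + 4 + 4 + 5 + 5 = 36 stones and still no type has 7.
By the pigeonhole principle, one more stone lands in a type already at 6, so 37 draws are enough and 36 are not.

37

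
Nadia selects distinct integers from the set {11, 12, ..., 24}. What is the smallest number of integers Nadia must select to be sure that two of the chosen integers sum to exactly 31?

10

A set avoiding the sum 31 can contain at most one of each pair {x, 31−x}, plus the 4 elements whose complement lies outside the range.
The integers 16, …, 24 (9 of them) are such a set: any two sum to at least 16+17 = 33 > 31.
By pigeonhole, any 10th integer completes one of the 5 pairs, so 10 choices force a sum of 31.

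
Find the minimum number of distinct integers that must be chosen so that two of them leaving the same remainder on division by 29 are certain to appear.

By the pigeonhole principle, the 29 residue classes mod 29 are the pigeonholes.
With 29 integers one could put 1 in each residue class and have no class reach 2.
The 30th integer pushes some class to 2, so 29·1 + 1 = 30.

30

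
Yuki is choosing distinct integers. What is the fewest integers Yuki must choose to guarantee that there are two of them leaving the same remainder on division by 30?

Pigeonhole: the 30 residue classes mod 30 are the pigeonholes.
With 30 integers one could put 1 in each residue class and have no class reach 2.
The 31st integer pushes some class to 2, so 30·1 + 1 = 31.

31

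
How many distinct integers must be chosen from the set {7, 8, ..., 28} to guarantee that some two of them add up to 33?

13

Two chosen integers sum to 33 exactly when both halves of some pair {x, 33−x} with 7 ≤ x ≤ 33−x ≤ 26 are chosen — 10 such pairs.
The remaining 2 elements (those with no distinct partner in range) can never complete a 33-sum, so the worst case takes all of them and one from each pair: 2 + 10 = 12.
The 13th integer has to be the second member of some pair, so 12 + 1 = 13.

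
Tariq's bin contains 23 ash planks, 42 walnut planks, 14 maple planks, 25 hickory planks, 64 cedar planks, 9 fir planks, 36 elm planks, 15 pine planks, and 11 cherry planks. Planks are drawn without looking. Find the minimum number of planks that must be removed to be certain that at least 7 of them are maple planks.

232

In the worst case for collecting maple planks, every non-maple plank comes out first.
There are 23 + 42 + 25 + 64 + 9 + 36 + 15 + 11 = 225 non-maple planks altogether.
After those, each further plank must be maple, so 225 + 7 = 232 draws guarantee 7 maple planks.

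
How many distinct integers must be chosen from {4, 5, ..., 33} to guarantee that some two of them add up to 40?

18

Group the elements by complementary pair {x, 40−x}: {7,33}, {8,32}, {9,31}, …, giving 13 two-element pairs; the single value 20 (it cannot pair with itself since the integers are distinct); and 3 integers whose partner 40−x falls outside [4,33].
Treating each of those 17 groups as a pigeonhole, one can pick one integer per group — 17 integers — with no two summing to 40.
The 18th integer lands in an occupied pair, forcing a sum of 40.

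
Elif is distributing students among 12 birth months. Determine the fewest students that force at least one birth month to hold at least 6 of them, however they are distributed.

61

With 60 students one could put exactly 5 in each of the 12 birth months, and no birth month would reach 6.
One more student must land in a birth month that already has 5, giving it 6.
So 12 × 5 + 1 = 61 students are required.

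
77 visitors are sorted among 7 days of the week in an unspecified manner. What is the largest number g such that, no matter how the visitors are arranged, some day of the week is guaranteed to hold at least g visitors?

By pigeonhole, the 7 days of the week are the holes and the 77 visitors are the pigeons.
If every day of the week held at most 10 visitors, the total would be at most 7 × 10 = 70, which is less than 77.
So some day of the week holds at least ⌈77/7⌉ = 11 visitors.

11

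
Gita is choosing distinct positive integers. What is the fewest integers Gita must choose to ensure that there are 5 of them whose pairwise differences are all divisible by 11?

Integers whose pairwise differences are multiples of 11 are exactly those sharing a remainder mod 11. The 11 residue classes mod 11 are the pigeonholes.
With 44 integers one could put 4 in each residue class and have no class reach 5.
The 45th integer pushes some class to 5, so 11·4 + 1 = 45.

45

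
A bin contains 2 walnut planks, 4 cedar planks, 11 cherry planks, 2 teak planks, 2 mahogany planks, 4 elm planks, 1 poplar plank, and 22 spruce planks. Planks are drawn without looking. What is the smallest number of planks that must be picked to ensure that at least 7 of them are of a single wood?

28

Put each drawn plank into a box by wood. The largest draw with every box below 7 takes min(count, 6) from each wood; woods with fewer than 6 contribute all they have.
Σ min(cᵢ, 6) = 2 + 4 + 6 + 2 + 2 + 4 + 1 + 6 = 27.
Draw number 27 + 1 = 28 must push one box to 7.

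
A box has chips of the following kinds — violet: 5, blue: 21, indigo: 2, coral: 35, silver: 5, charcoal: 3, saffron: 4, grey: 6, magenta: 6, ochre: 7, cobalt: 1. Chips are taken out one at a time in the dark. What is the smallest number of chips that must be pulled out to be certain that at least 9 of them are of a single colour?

An adversary could hand out at most 8 chips per colour (9 colours run out sooner): 5 + 8 + 2 + 8 + 5 + 3 + 4 + 6 + 6 + 7 + 1 = 55 chips and still no colour has 9.
Pigeonhole: one more chip lands in a colour already at 8, so 56 draws are enough and 55 are not.

56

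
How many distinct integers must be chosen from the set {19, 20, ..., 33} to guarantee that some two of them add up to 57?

11

A set avoiding the sum 57 can contain at most one of each pair {x, 57−x}, plus the 5 elements whose complement lies outside the range.
The integers 19, …, 28 (10 of them) are such a set: any two sum to at least 19+20 = 39 and at most 27+28 = 55 < 57.
By the pigeonhole principle, any 11th integer completes one of the 5 pairs, so 11 choices force a sum of 57.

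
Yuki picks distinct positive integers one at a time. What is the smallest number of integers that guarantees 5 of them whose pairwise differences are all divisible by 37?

149

Integers whose pairwise differences are multiples of 37 are exactly those sharing a remainder mod 37. The 37 residue classes mod 37 are the pigeonholes.
With 148 integers one could put 4 in each residue class and have no class reach 5.
The 149th integer pushes some class to 5, so 37·4 + 1 = 149.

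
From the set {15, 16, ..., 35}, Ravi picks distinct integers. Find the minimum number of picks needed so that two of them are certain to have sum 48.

13

Group the elements by complementary pair {x, 48−x}: {15,33}, {16,32}, {17,31}, …, giving 9 two-element pairs, the single value 24 (it cannot pair with itself since the integers are distinct), and 2 integers whose partner 48−x falls outside [15,35].
By the pigeonhole principle, treating each of those 12 groups as a pigeonhole, one can pick one integer per group — 12 integers — with no two summing to 48.
The 13th integer lands in an occupied pair, forcing a sum of 48.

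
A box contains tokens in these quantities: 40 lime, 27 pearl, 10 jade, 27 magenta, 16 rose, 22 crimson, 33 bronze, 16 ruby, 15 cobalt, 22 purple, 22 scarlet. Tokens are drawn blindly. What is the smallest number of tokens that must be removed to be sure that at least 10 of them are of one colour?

100

An adversary could hand out at most 9 tokens per colour: 9 + 9 + 9 + 9 + 9 + 9 + 9 + 9 + 9 + 9 + 9 = 99 tokens and still no colour has 10.
By pigeonhole, one more token lands in a colour already at 9, so 100 draws are enough and 99 are not.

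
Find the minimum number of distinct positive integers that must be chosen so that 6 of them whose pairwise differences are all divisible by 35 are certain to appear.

Integers whose pairwise differences are multiples of 35 are exactly those sharing a remainder mod 35. By pigeonhole, the 35 residue classes mod 35 are the pigeonholes.
With 175 integers one could put 5 in each residue class and have no class reach 6.
The 176th integer pushes some class to 6, so 35·5 + 1 = 176.

176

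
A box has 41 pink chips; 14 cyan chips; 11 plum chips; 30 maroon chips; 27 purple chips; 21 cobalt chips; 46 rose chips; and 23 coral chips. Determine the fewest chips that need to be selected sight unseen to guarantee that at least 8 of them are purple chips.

194

In the worst case for collecting purple chips, every non-purple chip comes out first.
There are 41 + 14 + 11 + 30 + 21 + 46 + 23 = 186 non-purple chips altogether.
After those, each further chip must be purple, so 186 + 8 = 194 draws guarantee 8 purple chips.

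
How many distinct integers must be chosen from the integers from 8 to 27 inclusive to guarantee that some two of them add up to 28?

15

Group the elements by complementary pair {x, 28−x}: {8,20}, {9,19}, {10,18}, …, giving 6 two-element pairs, the single value 14 (it cannot pair with itself since the integers are distinct), and 7 integers whose partner 28−x falls outside [8,27].
Pigeonhole: treating each of those 14 groups as a pigeonhole, one can pick one integer per group — 14 integers — with no two summing to 28.
The 15th integer lands in an occupied pair, forcing a sum of 28.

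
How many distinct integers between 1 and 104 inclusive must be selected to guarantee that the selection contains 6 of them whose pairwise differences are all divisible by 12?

Integers whose pairwise differences are multiples of 12 are exactly those sharing a remainder mod 12. Pigeonhole: the 12 residue classes mod 12 are the pigeonholes.
With 60 integers one could put 5 in each residue class and have no class reach 6.
The 61st integer pushes some class to 6, so 12·5 + 1 = 61.

61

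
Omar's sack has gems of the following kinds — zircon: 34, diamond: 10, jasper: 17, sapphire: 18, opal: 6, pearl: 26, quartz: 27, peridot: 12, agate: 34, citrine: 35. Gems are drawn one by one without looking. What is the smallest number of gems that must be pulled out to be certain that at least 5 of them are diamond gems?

In the worst case for collecting diamond gems, every non-diamond gem comes out first.
There are 34 + 17 + 18 + 6 + 26 + 27 + 12 + 34 + 35 = 209 non-diamond gems altogether.
After those, each further gem must be diamond, so 209 + 5 = 214 draws guarantee 5 diamond gems.

214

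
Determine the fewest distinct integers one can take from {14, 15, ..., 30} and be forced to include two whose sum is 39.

12

A set avoiding the sum 39 can contain at most one of each pair {x, 39−x}, plus the 5 elements whose complement lies outside the range.
The integers 20, …, 30 (11 of them) are such a set: any two sum to at least 20+21 = 41 > 39.
Any 12th integer completes one of the 6 pairs, so 12 choices force a sum of 39.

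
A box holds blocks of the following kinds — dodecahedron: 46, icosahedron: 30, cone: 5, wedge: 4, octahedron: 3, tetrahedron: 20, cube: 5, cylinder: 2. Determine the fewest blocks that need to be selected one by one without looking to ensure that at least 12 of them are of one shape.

By the pigeonhole principle, put each drawn block into a box by shape. The largest draw with every box below 12 takes min(count, 11) from each shape; shapes with fewer than 11 contribute all they have.
Σ min(cᵢ, 11) = 11 + 11 + 5 + 4 + 3 + 11 + 5 + 2 = 52.
Draw number 52 + 1 = 53 must push one box to 12.

53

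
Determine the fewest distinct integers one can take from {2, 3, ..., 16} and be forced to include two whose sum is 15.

10

Group the elements by complementary pair {x, 15−x}: {2,13}, {3,12}, {4,11}, …, giving 6 two-element pairs and 3 integers whose partner 15−x falls outside [2,16].
Treating each of those 9 groups as a pigeonhole, one can pick one integer per group — 9 integers — with no two summing to 15.
The 10th integer lands in an occupied pair, forcing a sum of 15.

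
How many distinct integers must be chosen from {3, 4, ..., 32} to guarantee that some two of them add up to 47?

22

A set avoiding the sum 47 can contain at most one of each pair {x, 47−x}, plus the 12 elements whose complement lies outside the range.
The integers 3, …, 23 (21 of them) are such a set: any two sum to at least 3+4 = 7 and at most 22+23 = 45 < 47.
Any 22nd integer completes one of the 9 pairs, so 22 choices force a sum of 47.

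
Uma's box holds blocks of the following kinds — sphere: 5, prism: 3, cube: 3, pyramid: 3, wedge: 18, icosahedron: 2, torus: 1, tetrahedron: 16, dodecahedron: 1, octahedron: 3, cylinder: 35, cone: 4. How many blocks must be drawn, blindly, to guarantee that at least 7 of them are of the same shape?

44

An adversary could hand out at most 6 blocks per shape (9 shapes run out sooner): 5 + 3 + 3 + 3 + 6 + 2 + 1 + 6 + 1 + 3 + 6 + 4 = 43 blocks and still no shape has 7.
By pigeonhole, one more block lands in a shape already at 6, so 44 draws are enough and 43 are not.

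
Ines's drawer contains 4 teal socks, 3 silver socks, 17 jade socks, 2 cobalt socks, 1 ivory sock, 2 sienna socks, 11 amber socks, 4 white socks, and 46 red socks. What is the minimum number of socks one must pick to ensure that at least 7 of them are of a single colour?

An adversary could hand out at most 6 socks per colour (6 colours run out sooner): 4 + 3 + 6 + 2 + 1 + 2 + 6 + 4 + 6 = 34 socks and still no colour has 7.
One more sock lands in a colour already at 6, so 35 draws are enough and 34 are not.

35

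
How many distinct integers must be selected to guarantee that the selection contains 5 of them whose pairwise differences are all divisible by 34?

137

Integers whose pairwise differences are multiples of 34 are exactly those sharing a remainder mod 34. The 34 residue classes mod 34 are the pigeonholes.
With 136 integers one could put 4 in each residue class and have no class reach 5.
The 137th integer pushes some class to 5, so 34·4 + 1 = 137.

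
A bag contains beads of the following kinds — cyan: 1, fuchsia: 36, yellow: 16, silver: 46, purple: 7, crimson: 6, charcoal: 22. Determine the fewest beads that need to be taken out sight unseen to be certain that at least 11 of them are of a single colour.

An adversary could hand out at most 10 beads per colour (cyan, purple, crimson run out sooner): 1 + 10 + 10 + 10 + 7 + 6 + 10 = 54 beads and still no colour has 11.
One more bead lands in a colour already at 10, so 55 draws are enough and 54 are not.

55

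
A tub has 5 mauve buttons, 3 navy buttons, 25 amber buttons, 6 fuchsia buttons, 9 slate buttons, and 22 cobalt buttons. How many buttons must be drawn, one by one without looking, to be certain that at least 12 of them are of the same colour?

Pigeonhole: put each drawn button into a box by colour. The largest draw with every box below 12 takes min(count, 11) from each colour; colours with fewer than 11 contribute all they have.
Σ min(cᵢ, 11) = 5 + 3 + 11 + 6 + 9 + 11 = 45.
Draw number 45 + 1 = 46 must push one box to 12.

46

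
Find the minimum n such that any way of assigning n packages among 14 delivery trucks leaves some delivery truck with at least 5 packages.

57

With 56 packages one could put exactly 4 in each of the 14 delivery trucks, and no delivery truck would reach 5.
By pigeonhole, one more package must land in a delivery truck that already has 4, giving it 5.
So 14 × 4 + 1 = 57 packages are required.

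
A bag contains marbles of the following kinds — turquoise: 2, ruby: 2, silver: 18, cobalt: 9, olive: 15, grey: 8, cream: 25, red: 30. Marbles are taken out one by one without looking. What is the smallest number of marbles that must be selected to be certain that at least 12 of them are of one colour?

An adversary could hand out at most 11 marbles per colour (4 colours run out sooner): 2 + 2 + 11 + 9 + 11 + 8 + 11 + 11 = 65 marbles and still no colour has 12.
One more marble lands in a colour already at 11, so 66 draws are enough and 65 are not.

66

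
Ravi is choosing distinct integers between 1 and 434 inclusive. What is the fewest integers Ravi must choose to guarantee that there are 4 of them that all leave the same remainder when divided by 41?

By pigeonhole, the 41 residue classes mod 41 are the pigeonholes.
With 123 integers one could put 3 in each residue class and have no class reach 4.
The 124th integer pushes some class to 4, so 41·3 + 1 = 124.

124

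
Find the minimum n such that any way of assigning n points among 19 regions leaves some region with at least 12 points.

With 209 points one could put exactly 11 in each of the 19 regions, and no region would reach 12.
One more point must land in a region that already has 11, giving it 12.
So 19 × 11 + 1 = 210 points are required.

210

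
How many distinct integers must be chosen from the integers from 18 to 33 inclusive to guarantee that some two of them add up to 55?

11

Group the elements by complementary pair {x, 55−x}: {22,33}, {23,32}, {24,31}, …, giving 6 two-element pairs and 4 integers whose partner 55−x falls outside [18,33].
By the pigeonhole principle, treating each of those 10 groups as a pigeonhole, one can pick one integer per group — 10 integers — with no two summing to 55.
The 11th integer lands in an occupied pair, forcing a sum of 55.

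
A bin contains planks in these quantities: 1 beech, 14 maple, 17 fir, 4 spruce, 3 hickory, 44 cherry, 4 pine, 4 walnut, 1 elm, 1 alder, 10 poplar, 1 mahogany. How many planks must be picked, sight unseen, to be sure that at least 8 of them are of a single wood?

48

By the pigeonhole principle, put each drawn plank into a box by wood. The largest draw with every box below 8 takes min(count, 7) from each wood; woods with fewer than 7 contribute all they have.
Σ min(cᵢ, 7) = 1 + 7 + 7 + 4 + 3 + 7 + 4 + 4 + 1 + 1 + 7 + 1 = 47.
Draw number 47 + 1 = 48 must push one box to 8.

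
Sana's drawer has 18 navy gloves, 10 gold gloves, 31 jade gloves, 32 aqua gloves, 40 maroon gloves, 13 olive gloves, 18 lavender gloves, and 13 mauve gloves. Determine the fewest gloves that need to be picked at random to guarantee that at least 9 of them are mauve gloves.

In the worst case for collecting mauve gloves, every non-mauve glove comes out first.
There are 18 + 10 + 31 + 32 + 40 + 13 + 18 = 162 non-mauve gloves altogether.
After those, each further glove must be mauve, so 162 + 9 = 171 draws guarantee 9 mauve gloves.

171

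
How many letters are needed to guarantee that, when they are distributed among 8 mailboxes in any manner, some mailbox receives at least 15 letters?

113

With 112 letters one could put exactly 14 in each of the 8 mailboxes, and no mailbox would reach 15.
By the pigeonhole principle, one more letter must land in a mailbox that already has 14, giving it 15.
So 8 × 14 + 1 = 113 letters are required.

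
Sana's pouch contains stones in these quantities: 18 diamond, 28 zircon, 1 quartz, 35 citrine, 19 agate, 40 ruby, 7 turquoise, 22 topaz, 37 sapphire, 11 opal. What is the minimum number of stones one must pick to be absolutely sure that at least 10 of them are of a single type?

81

Pigeonhole: put each drawn stone into a box by type. The largest draw with every box below 10 takes min(count, 9) from each type; types with fewer than 9 contribute all they have.
Σ min(cᵢ, 9) = 9 + 9 + 1 + 9 + 9 + 9 + 7 + 9 + 9 + 9 = 80.
Draw number 80 + 1 = 81 must push one box to 10.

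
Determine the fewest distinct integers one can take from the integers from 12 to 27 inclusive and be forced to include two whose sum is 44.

Group the elements by complementary pair {x, 44−x}: {17,27}, {18,26}, {19,25}, …, giving 5 two-element pairs, the single value 22 (it cannot pair with itself since the integers are distinct), and 5 integers whose partner 44−x falls outside [12,27].
By the pigeonhole principle, treating each of those 11 groups as a pigeonhole, one can pick one integer per group — 11 integers — with no two summing to 44.
The 12th integer lands in an occupied pair, forcing a sum of 44.

12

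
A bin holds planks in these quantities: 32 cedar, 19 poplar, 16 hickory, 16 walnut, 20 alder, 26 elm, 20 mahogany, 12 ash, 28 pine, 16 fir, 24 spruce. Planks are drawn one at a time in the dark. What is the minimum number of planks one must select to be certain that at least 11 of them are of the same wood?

111

An adversary could hand out at most 10 planks per wood: 10 + 10 + 10 + 10 + 10 + 10 + 10 + 10 + 10 + 10 + 10 = 110 planks and still no wood has 11.
By pigeonhole, one more plank lands in a wood already at 10, so 111 draws are enough and 110 are not.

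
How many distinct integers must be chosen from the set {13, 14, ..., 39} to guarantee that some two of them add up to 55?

16

A set avoiding the sum 55 can contain at most one of each pair {x, 55−x}, plus the 3 elements whose complement lies outside the range.
The integers 13, …, 27 (15 of them) are such a set: any two sum to at least 13+14 = 27 and at most 26+27 = 53 < 55.
Any 16th integer completes one of the 12 pairs, so 16 choices force a sum of 55.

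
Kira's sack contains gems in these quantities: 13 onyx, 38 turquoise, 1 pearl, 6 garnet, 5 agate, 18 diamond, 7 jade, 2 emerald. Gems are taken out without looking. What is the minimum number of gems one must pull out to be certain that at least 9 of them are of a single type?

46

By the pigeonhole principle, put each drawn gem into a box by type. The largest draw with every box below 9 takes min(count, 8) from each type; types with fewer than 8 contribute all they have.
Σ min(cᵢ, 8) = 8 + 8 + 1 + 6 + 5 + 8 + 7 + 2 = 45.
Draw number 45 + 1 = 46 must push one box to 9.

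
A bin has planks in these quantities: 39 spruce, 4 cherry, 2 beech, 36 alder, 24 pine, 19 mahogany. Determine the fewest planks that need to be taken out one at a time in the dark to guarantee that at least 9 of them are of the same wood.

39

An adversary could hand out at most 8 planks per wood (cherry, beech run out sooner): 8 + 4 + 2 + 8 + 8 + 8 = 38 planks and still no wood has 9.
By the pigeonhole principle, one more plank lands in a wood already at 8, so 39 draws are enough and 38 are not.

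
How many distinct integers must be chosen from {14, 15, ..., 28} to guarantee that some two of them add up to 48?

12

A set avoiding the sum 48 can contain at most one of each pair {x, 48−x}, plus the 7 elements whose complement lies outside the range or equal to its own complement.
The integers 14, …, 24 (11 of them) are such a set: any two sum to at least 14+15 = 29 and at most 23+24 = 47 < 48.
Any 12th integer completes one of the 4 pairs, so 12 choices force a sum of 48.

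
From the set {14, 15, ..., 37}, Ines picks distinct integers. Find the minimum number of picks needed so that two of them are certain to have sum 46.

Group the elements by complementary pair {x, 46−x}: {14,32}, {15,31}, {16,30}, …, giving 9 two-element pairs, the single value 23 (it cannot pair with itself since the integers are distinct), and 5 integers whose partner 46−x falls outside [14,37].
Pigeonhole: treating each of those 15 groups as a pigeonhole, one can pick one integer per group — 15 integers — with no two summing to 46.
The 16th integer lands in an occupied pair, forcing a sum of 46.

16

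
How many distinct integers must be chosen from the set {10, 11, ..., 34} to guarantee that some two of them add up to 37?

17

Two chosen integers sum to 37 exactly when both halves of some pair {x, 37−x} with 10 ≤ x ≤ 37−x ≤ 27 are chosen — 9 such pairs.
The remaining 7 elements (those with no distinct partner in range) can never complete a 37-sum, so the worst case takes all of them and one from each pair: 7 + 9 = 16.
The 17th integer has to be the second member of some pair, so 16 + 1 = 17.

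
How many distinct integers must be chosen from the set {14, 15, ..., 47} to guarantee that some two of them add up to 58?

20

A set avoiding the sum 58 can contain at most one of each pair {x, 58−x}, plus the 4 elements whose complement lies outside the range or equal to its own complement.
The integers 29, …, 47 (19 of them) are such a set: any two sum to at least 29+30 = 59 > 58.
Pigeonhole: any 20th integer completes one of the 15 pairs, so 20 choices force a sum of 58.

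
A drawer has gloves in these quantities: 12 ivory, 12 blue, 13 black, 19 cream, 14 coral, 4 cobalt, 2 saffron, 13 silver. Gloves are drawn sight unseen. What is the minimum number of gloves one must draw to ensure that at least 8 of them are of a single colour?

The 8 colours are the holes; the gloves drawn are the pigeons.
To avoid 8 of any one colour, the worst case takes at most 7 of each colour, or every glove of a colour that has fewer than 7.
That gives 7 + 7 + 7 + 7 + 7 + 4 + 2 + 7 = 48 gloves with no colour reaching 8.
The next glove forces some colour to 8, so 48 + 1 = 49.

49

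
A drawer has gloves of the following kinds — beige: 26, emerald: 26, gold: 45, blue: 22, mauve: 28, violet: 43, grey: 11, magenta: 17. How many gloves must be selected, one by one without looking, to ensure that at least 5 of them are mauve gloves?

In the worst case for collecting mauve gloves, every non-mauve glove comes out first.
There are 26 + 26 + 45 + 22 + 43 + 11 + 17 = 190 non-mauve gloves altogether.
After those, each further glove must be mauve, so 190 + 5 = 195 draws guarantee 5 mauve gloves.

195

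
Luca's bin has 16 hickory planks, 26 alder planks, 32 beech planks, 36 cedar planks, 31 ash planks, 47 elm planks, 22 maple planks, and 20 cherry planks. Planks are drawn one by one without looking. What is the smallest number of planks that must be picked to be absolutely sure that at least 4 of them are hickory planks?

In the worst case for collecting hickory planks, every non-hickory plank comes out first.
There are 26 + 32 + 36 + 31 + 47 + 22 + 20 = 214 non-hickory planks altogether.
After those, each further plank must be hickory, so 214 + 4 = 218 draws guarantee 4 hickory planks.

218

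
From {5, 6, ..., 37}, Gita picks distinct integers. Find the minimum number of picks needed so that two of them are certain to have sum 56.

25

Group the elements by complementary pair {x, 56−x}: {19,37}, {20,36}, {21,35}, …, giving 9 two-element pairs, the single value 28 (it cannot pair with itself since the integers are distinct), and 14 integers whose partner 56−x falls outside [5,37].
By pigeonhole, treating each of those 24 groups as a pigeonhole, one can pick one integer per group — 24 integers — with no two summing to 56.
The 25th integer lands in an occupied pair, forcing a sum of 56.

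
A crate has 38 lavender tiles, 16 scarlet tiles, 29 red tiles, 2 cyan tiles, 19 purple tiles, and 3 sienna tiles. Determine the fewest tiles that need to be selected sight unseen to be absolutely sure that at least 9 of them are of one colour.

By pigeonhole, put each drawn tile into a box by colour. The largest draw with every box below 9 takes min(count, 8) from each colour; colours with fewer than 8 contribute all they have.
Σ min(cᵢ, 8) = 8 + 8 + 8 + 2 + 8 + 3 = 37.
Draw number 37 + 1 = 38 must push one box to 9.

38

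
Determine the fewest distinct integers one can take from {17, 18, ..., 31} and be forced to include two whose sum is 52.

A set avoiding the sum 52 can contain at most one of each pair {x, 52−x}, plus the 5 elements whose complement lies outside the range or equal to its own complement.
The integers 17, …, 26 (10 of them) are such a set: any two sum to at least 17+18 = 35 and at most 25+26 = 51 < 52.
By pigeonhole, any 11th integer completes one of the 5 pairs, so 11 choices force a sum of 52.

11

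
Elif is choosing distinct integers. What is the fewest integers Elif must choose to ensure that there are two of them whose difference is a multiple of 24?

Integers whose pairwise differences are multiples of 24 are exactly those sharing a remainder mod 24. The 24 residue classes mod 24 are the pigeonholes.
With 24 integers one could put 1 in each residue class and have no class reach 2.
The 25th integer pushes some class to 2, so 24·1 + 1 = 25.

25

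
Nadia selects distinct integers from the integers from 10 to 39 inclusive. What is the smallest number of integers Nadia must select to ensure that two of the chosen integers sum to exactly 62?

23

Two chosen integers sum to 62 exactly when both halves of some pair {x, 62−x} with 23 ≤ x ≤ 62−x ≤ 39 are chosen — 8 such pairs.
The remaining 14 elements (those with no distinct partner in range) can never complete a 62-sum, so the worst case takes all of them and one from each pair: 14 + 8 = 22.
Pigeonhole: the 23rd integer has to be the second member of some pair, so 22 + 1 = 23.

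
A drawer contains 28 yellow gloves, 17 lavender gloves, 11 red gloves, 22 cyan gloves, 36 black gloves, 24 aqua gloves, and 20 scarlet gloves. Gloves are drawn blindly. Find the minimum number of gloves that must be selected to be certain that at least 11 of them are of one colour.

The 7 colours are the holes; the gloves drawn are the pigeons.
To avoid 11 of any one colour, the worst case takes at most 10 of each colour.
That gives 10 + 10 + 10 + 10 + 10 + 10 + 10 = 70 gloves with no colour reaching 11.
The next glove forces some colour to 11, so 70 + 1 = 71.

71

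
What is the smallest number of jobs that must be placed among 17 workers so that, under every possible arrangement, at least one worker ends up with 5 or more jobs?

With 68 jobs one could put exactly 4 in each of the 17 workers, and no worker would reach 5.
By pigeonhole, one more job must land in a worker that already has 4, giving it 5.
So 17 × 4 + 1 = 69 jobs are required.

69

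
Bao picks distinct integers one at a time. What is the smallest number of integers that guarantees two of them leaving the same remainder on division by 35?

36

The 35 residue classes mod 35 are the pigeonholes.
With 35 integers one could put 1 in each residue class and have no class reach 2.
The 36th integer pushes some class to 2, so 35·1 + 1 = 36.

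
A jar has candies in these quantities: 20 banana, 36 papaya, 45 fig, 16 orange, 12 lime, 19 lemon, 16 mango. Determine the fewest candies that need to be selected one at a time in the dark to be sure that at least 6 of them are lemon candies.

151

In the worst case for collecting lemon candies, every non-lemon candy comes out first.
There are 20 + 36 + 45 + 16 + 12 + 16 = 145 non-lemon candies altogether.
After those, each further candy must be lemon, so 145 + 6 = 151 draws guarantee 6 lemon candies.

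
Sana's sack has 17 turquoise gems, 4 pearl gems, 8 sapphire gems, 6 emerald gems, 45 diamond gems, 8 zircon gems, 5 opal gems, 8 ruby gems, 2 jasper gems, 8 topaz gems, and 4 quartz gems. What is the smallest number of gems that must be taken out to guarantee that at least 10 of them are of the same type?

An adversary could hand out at most 9 gems per type (9 types run out sooner): 9 + 4 + 8 + 6 + 9 + 8 + 5 + 8 + 2 + 8 + 4 = 71 gems and still no type has 10.
One more gem lands in a type already at 9, so 72 draws are enough and 71 are not.

72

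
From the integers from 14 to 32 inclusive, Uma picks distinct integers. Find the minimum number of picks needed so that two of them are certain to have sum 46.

Group the elements by complementary pair {x, 46−x}: {14,32}, {15,31}, {16,30}, …, giving 9 two-element pairs and the single value 23 (it cannot pair with itself since the integers are distinct).
Pigeonhole: treating each of those 10 groups as a pigeonhole, one can pick one integer per group — 10 integers — with no two summing to 46.
The 11th integer lands in an occupied pair, forcing a sum of 46.

11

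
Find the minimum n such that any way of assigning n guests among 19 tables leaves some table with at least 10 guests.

With 171 guests one could put exactly 9 in each of the 19 tables, and no table would reach 10.
One more guest must land in a table that already has 9, giving it 10.
So 19 × 9 + 1 = 172 guests are required.

172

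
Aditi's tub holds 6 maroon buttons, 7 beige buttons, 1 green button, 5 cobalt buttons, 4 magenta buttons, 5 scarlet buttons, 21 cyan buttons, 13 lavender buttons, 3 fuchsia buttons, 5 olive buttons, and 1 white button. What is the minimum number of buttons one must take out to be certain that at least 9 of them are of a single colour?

An adversary could hand out at most 8 buttons per colour (9 colours run out sooner): 6 + 7 + 1 + 5 + 4 + 5 + 8 + 8 + 3 + 5 + 1 = 53 buttons and still no colour has 9.
By the pigeonhole principle, one more button lands in a colour already at 8, so 54 draws are enough and 53 are not.

54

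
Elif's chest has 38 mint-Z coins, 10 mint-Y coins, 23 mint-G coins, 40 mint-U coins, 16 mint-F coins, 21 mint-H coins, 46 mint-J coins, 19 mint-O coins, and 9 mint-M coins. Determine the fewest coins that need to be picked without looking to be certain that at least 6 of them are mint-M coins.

219

In the worst case for collecting mint-M coins, every non-mint-M coin comes out first.
There are 38 + 10 + 23 + 40 + 16 + 21 + 46 + 19 = 213 non-mint-M coins altogether.
After those, each further coin must be mint-M, so 213 + 6 = 219 draws guarantee 6 mint-M coins.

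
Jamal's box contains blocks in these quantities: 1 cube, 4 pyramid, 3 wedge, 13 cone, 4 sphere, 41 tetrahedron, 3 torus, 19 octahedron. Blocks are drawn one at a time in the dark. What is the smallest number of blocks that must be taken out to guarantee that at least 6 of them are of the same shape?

An adversary could hand out at most 5 blocks per shape (5 shapes run out sooner): 1 + 4 + 3 + 5 + 4 + 5 + 3 + 5 = 30 blocks and still no shape has 6.
One more block lands in a shape already at 5, so 31 draws are enough and 30 are not.

31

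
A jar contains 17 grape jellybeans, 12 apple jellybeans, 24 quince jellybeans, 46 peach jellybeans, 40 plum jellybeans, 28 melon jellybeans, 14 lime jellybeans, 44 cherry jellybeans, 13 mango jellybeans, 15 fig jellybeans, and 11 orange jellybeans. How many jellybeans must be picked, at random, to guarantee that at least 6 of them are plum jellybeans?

In the worst case for collecting plum jellybeans, every non-plum jellybean comes out first.
There are 17 + 12 + 24 + 46 + 28 + 14 + 44 + 13 + 15 + 11 = 224 non-plum jellybeans altogether.
After those, each further jellybean must be plum, so 224 + 6 = 230 draws guarantee 6 plum jellybeans.

230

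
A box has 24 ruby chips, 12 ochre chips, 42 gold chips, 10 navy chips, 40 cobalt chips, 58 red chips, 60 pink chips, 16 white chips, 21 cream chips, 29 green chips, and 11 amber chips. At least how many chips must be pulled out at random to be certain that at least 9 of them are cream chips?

In the worst case for collecting cream chips, every non-cream chip comes out first.
There are 24 + 12 + 42 + 10 + 40 + 58 + 60 + 16 + 29 + 11 = 302 non-cream chips altogether.
After those, each further chip must be cream, so 302 + 9 = 311 draws guarantee 9 cream chips.

311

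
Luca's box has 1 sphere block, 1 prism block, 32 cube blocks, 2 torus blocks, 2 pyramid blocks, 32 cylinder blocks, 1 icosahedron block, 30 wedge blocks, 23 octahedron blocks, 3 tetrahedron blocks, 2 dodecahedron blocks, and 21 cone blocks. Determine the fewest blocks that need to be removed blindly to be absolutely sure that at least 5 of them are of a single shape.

33

The 12 shapes are the holes; the blocks drawn are the pigeons.
To avoid 5 of any one shape, the worst case takes at most 4 of each shape, or every block of a shape that has fewer than 4.
That gives 1 + 1 + 4 + 2 + 2 + 4 + 1 + 4 + 4 + 3 + 2 + 4 = 32 blocks with no shape reaching 5.
The next block forces some shape to 5, so 32 + 1 = 33.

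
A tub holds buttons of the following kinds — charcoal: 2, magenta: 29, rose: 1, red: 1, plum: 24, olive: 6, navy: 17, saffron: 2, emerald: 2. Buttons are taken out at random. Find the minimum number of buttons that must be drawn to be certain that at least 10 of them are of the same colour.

42

Put each drawn button into a box by colour. The largest draw with every box below 10 takes min(count, 9) from each colour; colours with fewer than 9 contribute all they have.
Σ min(cᵢ, 9) = 2 + 9 + 1 + 1 + 9 + 6 + 9 + 2 + 2 = 41.
Draw number 41 + 1 = 42 must push one box to 10.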